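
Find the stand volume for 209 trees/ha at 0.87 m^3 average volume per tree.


V_stand = 209 * 0.87 = 181.83 ≈ 181.8 m^3/ha

181.8 m^3/ha


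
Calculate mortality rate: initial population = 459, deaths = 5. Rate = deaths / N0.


Mortality rate = 5 / 459 = 0.010893 ≈ 0.0109

0.0109


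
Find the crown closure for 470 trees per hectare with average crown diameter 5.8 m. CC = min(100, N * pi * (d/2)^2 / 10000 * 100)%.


(d/2)^2 = (5.8/2)^2 = 2.9^2 = 8.41
Crown area = 3.141593 * 8.41 = 26.4208 m^2
N * area / 10000 * 100 = 470 * 26.4208 / 10000 * 100 = 124.178
CC = min(100, 124.178) = 100%

100%


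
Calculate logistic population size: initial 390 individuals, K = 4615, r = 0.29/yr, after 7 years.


(K - N0)/N0 = (4615 - 390)/390 = 4225/390 = 10.8333
r*t = 0.29 * 7 = 2.03; exp(-2.03) = 0.131336
10.8333 * 0.131336 = 1.42280
1 + 1.42280 = 2.42280
N = 4615 / 2.42280 = 1904.82 ≈ 1905

1905


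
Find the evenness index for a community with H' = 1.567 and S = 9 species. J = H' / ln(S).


ln(9) = 2.19722
J = H' / ln(S) = 1.567 / 2.19722 = 0.713174 ≈ 0.7132

0.7132


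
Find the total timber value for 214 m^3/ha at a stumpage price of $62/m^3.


Value = 214 * 62 = $13268/ha

$13268/ha


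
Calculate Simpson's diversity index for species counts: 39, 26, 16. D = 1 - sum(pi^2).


Total N = 39 + 26 + 16 = 81
Per-species terms:
  p = 39/81 = 0.481481; p^2 = 0.481481^2 = 0.231824
  p = 26/81 = 0.320988; p^2 = 0.320988^2 = 0.103033
  p = 16/81 = 0.197531; p^2 = 0.197531^2 = 0.039018
sum(p^2) = 0.231824 + 0.103033 + 0.039018 = 0.373875
D = 1 - 0.373875 = 0.626125 ≈ 0.6261

0.6261


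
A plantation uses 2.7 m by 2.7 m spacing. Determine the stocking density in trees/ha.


N = 10000 / 2.7^2 = 10000 / 7.29 = 1371.74 ≈ 1372 trees/ha

1372 trees/ha


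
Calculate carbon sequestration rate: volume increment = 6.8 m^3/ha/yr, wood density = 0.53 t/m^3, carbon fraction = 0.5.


C = 6.8 * 0.53 * 0.5 = 1.802 ≈ 1.80 t C/ha/yr

1.80 t C/ha/yr


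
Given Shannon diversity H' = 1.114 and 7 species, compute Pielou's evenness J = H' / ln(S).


ln(7) = 1.94591
J = H' / ln(S) = 1.114 / 1.94591 = 0.572483 ≈ 0.5725

0.5725


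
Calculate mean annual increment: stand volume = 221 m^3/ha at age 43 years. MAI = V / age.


MAI = 221 / 43 = 5.1395 ≈ 5.14 m^3/ha/yr

5.14 m^3/ha/yr


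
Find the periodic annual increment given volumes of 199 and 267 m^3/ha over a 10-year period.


PAI = (V2 - V1) / period = (267 - 199) / 10 = 68 / 10 = 6.80 m^3/ha/yr

6.80 m^3/ha/yr


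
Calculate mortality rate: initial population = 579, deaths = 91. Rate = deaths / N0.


Mortality rate = 91 / 579 = 0.157168 ≈ 0.1572

0.1572


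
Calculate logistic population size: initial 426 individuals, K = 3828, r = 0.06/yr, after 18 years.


(K - N0)/N0 = (3828 - 426)/426 = 3402/426 = 7.98592
r*t = 0.06 * 18 = 1.08; exp(-1.08) = 0.339596
7.98592 * 0.339596 = 2.71199
1 + 2.71199 = 3.71199
N = 3828 / 3.71199 = 1031.25 ≈ 1031

1031


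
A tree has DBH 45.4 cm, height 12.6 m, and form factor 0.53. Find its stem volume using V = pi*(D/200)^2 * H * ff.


(D/200)^2 = (45.4/200)^2 = 0.227^2 = 0.051529
BA = 3.141593 * 0.051529 = 0.161883 m^2
V = 0.161883 * 12.6 * 0.53 = 1.08105 ≈ 1.081 m^3

1.081 m^3


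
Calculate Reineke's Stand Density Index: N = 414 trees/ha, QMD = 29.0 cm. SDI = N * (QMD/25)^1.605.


QMD/25 = 29.0/25 = 1.16
(1.16)^1.605 = exp(1.605 * ln(1.16)) = exp(1.605 * 0.148420) = exp(0.238214) = 1.26898
SDI = 414 * 1.26898 = 525.358 ≈ 525

525


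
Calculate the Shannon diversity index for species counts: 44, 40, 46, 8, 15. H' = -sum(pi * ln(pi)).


Total N = 44 + 40 + 46 + 8 + 15 = 153
Per-species terms:
  p = 44/153 = 0.287582; ln(p) = -1.246247; p*ln(p) = 0.287582 * (-1.246247) = -0.358398
  p = 40/153 = 0.261438; ln(p) = -1.341558; p*ln(p) = 0.261438 * (-1.341558) = -0.350734
  p = 46/153 = 0.300654; ln(p) = -1.201795; p*ln(p) = 0.300654 * (-1.201795) = -0.361324
  p = 8/153 = 0.052288; ln(p) = -2.950988; p*ln(p) = 0.052288 * (-2.950988) = -0.154301
  p = 15/153 = 0.098039; ln(p) = -2.322390; p*ln(p) = 0.098039 * (-2.322390) = -0.227685
sum(p*ln(p)) = (-0.358398) + (-0.350734) + (-0.361324) + (-0.154301) + (-0.227685) = -1.452442
H' = -(-1.452442) = 1.452442 ≈ 1.4524

1.4524


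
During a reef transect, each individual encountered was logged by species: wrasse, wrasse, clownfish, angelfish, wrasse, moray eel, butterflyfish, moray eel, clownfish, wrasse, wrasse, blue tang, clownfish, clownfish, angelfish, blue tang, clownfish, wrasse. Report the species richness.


Total individuals logged = 18
Distinct species (count of individuals): wrasse (6), clownfish (5), angelfish (2), moray eel (2), butterflyfish (1), blue tang (2)
Species richness = number of distinct species = 6

6


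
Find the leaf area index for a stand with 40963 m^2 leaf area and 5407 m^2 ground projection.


LAI = 40963 / 5407 = 7.5759 ≈ 7.58

7.58


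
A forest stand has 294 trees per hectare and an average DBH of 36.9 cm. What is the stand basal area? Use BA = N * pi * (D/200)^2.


(D/200)^2 = (36.9/200)^2 = 0.1845^2 = 0.03404025
Individual BA = 3.141593 * 0.03404025 = 0.106941 m^2
Stand BA = 294 * 0.106941 = 31.4407 ≈ 31.44 m^2/ha

31.44 m^2/ha


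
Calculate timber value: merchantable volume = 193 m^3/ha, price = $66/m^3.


Value = 193 * 66 = $12738/ha

$12738/ha


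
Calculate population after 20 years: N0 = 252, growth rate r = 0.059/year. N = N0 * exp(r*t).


r*t = 0.059 * 20 = 1.18
exp(1.18) = 3.25437
N = 252 * 3.25437 = 820.101 ≈ 820

820


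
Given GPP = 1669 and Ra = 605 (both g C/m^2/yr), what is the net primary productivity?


NPP = GPP - Ra = 1669 - 605 = 1064 g C/m^2/yr

1064 g C/m^2/yr


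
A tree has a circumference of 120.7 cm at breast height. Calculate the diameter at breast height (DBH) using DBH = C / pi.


DBH = C / pi = 120.7 / 3.141593 = 38.4200 ≈ 38.42 cm

38.42 cm


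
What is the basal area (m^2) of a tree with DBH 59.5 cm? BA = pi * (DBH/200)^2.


D/200 = 59.5/200 = 0.2975 m
(D/200)^2 = 0.2975^2 = 0.08850625
BA = 3.141593 * 0.08850625 = 0.278051 ≈ 0.2781 m^2

0.2781 m^2


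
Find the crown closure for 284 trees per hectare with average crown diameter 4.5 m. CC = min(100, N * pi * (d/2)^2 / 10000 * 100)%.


(d/2)^2 = (4.5/2)^2 = 2.25^2 = 5.0625
Crown area = 3.141593 * 5.0625 = 15.9043 m^2
N * area / 10000 * 100 = 284 * 15.9043 / 10000 * 100 = 45.1682
CC = min(100, 45.1682) = 45.1682 ≈ 45.2%

45.2%


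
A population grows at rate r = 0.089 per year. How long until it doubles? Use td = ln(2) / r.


td = ln(2) / 0.089 = 0.693147 / 0.089 = 7.78817 ≈ 7.8 years

7.8 years


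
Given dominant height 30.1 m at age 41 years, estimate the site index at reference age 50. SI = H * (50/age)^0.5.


50/41 = 1.21951
(1.21951)^0.5 = 1.10431
SI = 30.1 * 1.10431 = 33.2397 ≈ 33.2 m

33.2 m


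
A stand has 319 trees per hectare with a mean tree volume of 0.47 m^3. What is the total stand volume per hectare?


V_stand = 319 * 0.47 = 149.93 ≈ 149.9 m^3/ha

149.9 m^3/ha


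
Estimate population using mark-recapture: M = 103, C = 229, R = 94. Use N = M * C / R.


N = M * C / R = 103 * 229 / 94 = 23587 / 94 = 250.93 ≈ 251

251 individuals


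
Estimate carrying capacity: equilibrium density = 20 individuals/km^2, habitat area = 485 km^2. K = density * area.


K = 20 * 485 = 9700 individuals

9700 individuals


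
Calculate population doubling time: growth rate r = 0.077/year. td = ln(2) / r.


td = ln(2) / 0.077 = 0.693147 / 0.077 = 9.00191 ≈ 9.0 years

9.0 years


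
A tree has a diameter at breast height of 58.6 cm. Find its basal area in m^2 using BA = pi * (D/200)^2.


D/200 = 58.6/200 = 0.293 m
(D/200)^2 = 0.293^2 = 0.085849
BA = 3.141593 * 0.085849 = 0.269703 ≈ 0.2697 m^2

0.2697 m^2


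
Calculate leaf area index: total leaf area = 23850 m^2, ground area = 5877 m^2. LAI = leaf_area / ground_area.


LAI = 23850 / 5877 = 4.0582 ≈ 4.06

4.06


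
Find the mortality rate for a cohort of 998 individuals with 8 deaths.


Mortality rate = 8 / 998 = 0.008016 ≈ 0.0080

0.0080


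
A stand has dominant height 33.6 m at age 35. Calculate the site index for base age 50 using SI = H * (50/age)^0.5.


50/35 = 1.42857
(1.42857)^0.5 = 1.19523
SI = 33.6 * 1.19523 = 40.1597 ≈ 40.2 m

40.2 m


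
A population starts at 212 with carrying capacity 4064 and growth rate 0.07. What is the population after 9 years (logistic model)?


(K - N0)/N0 = (4064 - 212)/212 = 3852/212 = 18.1698
r*t = 0.07 * 9 = 0.63; exp(-0.63) = 0.532592
18.1698 * 0.532592 = 9.67709
1 + 9.67709 = 10.6771
N = 4064 / 10.6771 = 380.628 ≈ 381

381


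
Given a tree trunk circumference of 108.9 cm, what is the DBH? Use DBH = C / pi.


DBH = C / pi = 108.9 / 3.141593 = 34.6639 ≈ 34.66 cm

34.66 cm


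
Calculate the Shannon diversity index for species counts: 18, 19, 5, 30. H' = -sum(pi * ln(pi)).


Total N = 18 + 19 + 5 + 30 = 72
Per-species terms:
  p = 18/72 = 0.250000; ln(p) = -1.386294; p*ln(p) = 0.250000 * (-1.386294) = -0.346574
  p = 19/72 = 0.263889; ln(p) = -1.332227; p*ln(p) = 0.263889 * (-1.332227) = -0.351560
  p = 5/72 = 0.069444; ln(p) = -2.667235; p*ln(p) = 0.069444 * (-2.667235) = -0.185223
  p = 30/72 = 0.416667; ln(p) = -0.875468; p*ln(p) = 0.416667 * (-0.875468) = -0.364779
sum(p*ln(p)) = (-0.346574) + (-0.351560) + (-0.185223) + (-0.364779) = -1.248136
H' = -(-1.248136) = 1.248136 ≈ 1.2481

1.2481


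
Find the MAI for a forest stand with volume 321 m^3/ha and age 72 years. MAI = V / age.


MAI = 321 / 72 = 4.4583 ≈ 4.46 m^3/ha/yr

4.46 m^3/ha/yr


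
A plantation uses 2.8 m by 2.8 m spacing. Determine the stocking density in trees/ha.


N = 10000 / 2.8^2 = 10000 / 7.84 = 1275.51 ≈ 1276 trees/ha

1276 trees/ha


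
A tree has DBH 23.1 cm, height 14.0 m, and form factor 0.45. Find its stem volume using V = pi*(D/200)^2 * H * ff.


(D/200)^2 = (23.1/200)^2 = 0.1155^2 = 0.01334025
BA = 3.141593 * 0.01334025 = 0.0419096 m^2
V = 0.0419096 * 14.0 * 0.45 = 0.264030 ≈ 0.264 m^3

0.264 m^3


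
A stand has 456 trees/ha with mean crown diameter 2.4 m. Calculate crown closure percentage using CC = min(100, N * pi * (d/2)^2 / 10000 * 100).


(d/2)^2 = (2.4/2)^2 = 1.2^2 = 1.44
Crown area = 3.141593 * 1.44 = 4.52389 m^2
N * area / 10000 * 100 = 456 * 4.52389 / 10000 * 100 = 20.6289
CC = min(100, 20.6289) = 20.6289 ≈ 20.6%

20.6%


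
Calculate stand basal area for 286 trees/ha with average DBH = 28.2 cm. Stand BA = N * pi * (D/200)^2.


(D/200)^2 = (28.2/200)^2 = 0.141^2 = 0.019881
Individual BA = 3.141593 * 0.019881 = 0.0624580 m^2
Stand BA = 286 * 0.0624580 = 17.8630 ≈ 17.86 m^2/ha

17.86 m^2/ha


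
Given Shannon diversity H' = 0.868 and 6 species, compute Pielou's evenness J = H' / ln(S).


ln(6) = 1.79176
J = H' / ln(S) = 0.868 / 1.79176 = 0.484440 ≈ 0.4844

0.4844


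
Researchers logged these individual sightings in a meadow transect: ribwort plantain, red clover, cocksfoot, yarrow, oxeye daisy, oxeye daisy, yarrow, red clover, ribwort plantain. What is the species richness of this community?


Total individuals logged = 9
Distinct species (count of individuals): ribwort plantain (2), red clover (2), cocksfoot (1), yarrow (2), oxeye daisy (2)
Species richness = number of distinct species = 5

5


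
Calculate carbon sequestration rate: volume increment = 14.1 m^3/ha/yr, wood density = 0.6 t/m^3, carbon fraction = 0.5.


C = 14.1 * 0.6 * 0.5 = 4.23 t C/ha/yr

4.23 t C/ha/yr


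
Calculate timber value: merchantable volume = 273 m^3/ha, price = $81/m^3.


Value = 273 * 81 = $22113/ha

$22113/ha


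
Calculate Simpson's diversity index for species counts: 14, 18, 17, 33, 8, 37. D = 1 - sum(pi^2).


Total N = 14 + 18 + 17 + 33 + 8 + 37 = 127
Per-species terms:
  p = 14/127 = 0.110236; p^2 = 0.110236^2 = 0.012152
  p = 18/127 = 0.141732; p^2 = 0.141732^2 = 0.020088
  p = 17/127 = 0.133858; p^2 = 0.133858^2 = 0.017918
  p = 33/127 = 0.259843; p^2 = 0.259843^2 = 0.067518
  p = 8/127 = 0.062992; p^2 = 0.062992^2 = 0.003968
  p = 37/127 = 0.291339; p^2 = 0.291339^2 = 0.084878
sum(p^2) = 0.012152 + 0.020088 + 0.017918 + 0.067518 + 0.003968 + 0.084878 = 0.206522
D = 1 - 0.206522 = 0.793478 ≈ 0.7935

0.7935


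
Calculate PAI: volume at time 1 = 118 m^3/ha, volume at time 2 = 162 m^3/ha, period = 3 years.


PAI = (V2 - V1) / period = (162 - 118) / 3 = 44 / 3 = 14.6667 ≈ 14.67 m^3/ha/yr

14.67 m^3/ha/yr


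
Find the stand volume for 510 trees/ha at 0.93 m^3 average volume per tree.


V_stand = 510 * 0.93 = 474.3 m^3/ha

474.3 m^3/ha


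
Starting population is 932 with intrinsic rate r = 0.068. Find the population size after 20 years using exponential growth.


r*t = 0.068 * 20 = 1.36
exp(1.36) = 3.89619
N = 932 * 3.89619 = 3631.25 ≈ 3631

3631


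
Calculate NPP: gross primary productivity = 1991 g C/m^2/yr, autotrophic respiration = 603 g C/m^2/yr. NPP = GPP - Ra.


NPP = GPP - Ra = 1991 - 603 = 1388 g C/m^2/yr

1388 g C/m^2/yr


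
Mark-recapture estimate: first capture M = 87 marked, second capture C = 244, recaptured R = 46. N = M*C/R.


N = M * C / R = 87 * 244 / 46 = 21228 / 46 = 461.48 ≈ 461

461 individuals


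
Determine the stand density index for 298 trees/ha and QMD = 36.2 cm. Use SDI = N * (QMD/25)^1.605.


QMD/25 = 36.2/25 = 1.448
(1.448)^1.605 = exp(1.605 * ln(1.448)) = exp(1.605 * 0.370183) = exp(0.594144) = 1.81148
SDI = 298 * 1.81148 = 539.821 ≈ 540

540


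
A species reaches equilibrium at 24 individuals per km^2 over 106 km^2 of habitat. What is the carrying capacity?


K = 24 * 106 = 2544 individuals

2544 individuals


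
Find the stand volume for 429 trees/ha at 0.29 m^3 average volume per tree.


V_stand = 429 * 0.29 = 124.41 ≈ 124.4 m^3/ha

124.4 m^3/ha


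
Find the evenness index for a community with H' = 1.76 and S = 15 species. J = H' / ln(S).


ln(15) = 2.70805
J = H' / ln(S) = 1.76 / 2.70805 = 0.649914 ≈ 0.6499

0.6499


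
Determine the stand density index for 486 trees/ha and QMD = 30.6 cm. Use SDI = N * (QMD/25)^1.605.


QMD/25 = 30.6/25 = 1.224
(1.224)^1.605 = exp(1.605 * ln(1.224)) = exp(1.605 * 0.202124) = exp(0.324409) = 1.38321
SDI = 486 * 1.38321 = 672.240 ≈ 672

672


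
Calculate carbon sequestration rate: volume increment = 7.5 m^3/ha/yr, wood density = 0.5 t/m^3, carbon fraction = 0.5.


C = 7.5 * 0.5 * 0.5 = 1.875 ≈ 1.88 t C/ha/yr

1.88 t C/ha/yr


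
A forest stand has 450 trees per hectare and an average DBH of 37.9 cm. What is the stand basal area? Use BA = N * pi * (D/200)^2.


(D/200)^2 = (37.9/200)^2 = 0.1895^2 = 0.03591025
Individual BA = 3.141593 * 0.03591025 = 0.112815 m^2
Stand BA = 450 * 0.112815 = 50.7668 ≈ 50.77 m^2/ha

50.77 m^2/ha


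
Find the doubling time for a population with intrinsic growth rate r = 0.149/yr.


td = ln(2) / 0.149 = 0.693147 / 0.149 = 4.65199 ≈ 4.7 years

4.7 years


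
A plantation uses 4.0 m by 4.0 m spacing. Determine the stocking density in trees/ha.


N = 10000 / 4.0^2 = 10000 / 16 = 625.000 ≈ 625 trees/ha

625 trees/ha


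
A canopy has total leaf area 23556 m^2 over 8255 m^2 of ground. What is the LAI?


LAI = 23556 / 8255 = 2.8535 ≈ 2.85

2.85


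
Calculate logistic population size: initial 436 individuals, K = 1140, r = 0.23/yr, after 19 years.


(K - N0)/N0 = (1140 - 436)/436 = 704/436 = 1.61468
r*t = 0.23 * 19 = 4.37; exp(-4.37) = 0.0126512
1.61468 * 0.0126512 = 0.0204276
1 + 0.0204276 = 1.02043
N = 1140 / 1.02043 = 1117.18 ≈ 1117

1117


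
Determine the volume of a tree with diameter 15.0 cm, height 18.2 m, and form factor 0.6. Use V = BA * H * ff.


(D/200)^2 = (15.0/200)^2 = 0.075^2 = 0.005625
BA = 3.141593 * 0.005625 = 0.0176715 m^2
V = 0.0176715 * 18.2 * 0.6 = 0.192973 ≈ 0.193 m^3

0.193 m^3


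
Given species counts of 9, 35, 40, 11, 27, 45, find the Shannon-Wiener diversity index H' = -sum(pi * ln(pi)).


Total N = 9 + 35 + 40 + 11 + 27 + 45 = 167
Per-species terms:
  p = 9/167 = 0.053892; ln(p) = -2.920773; p*ln(p) = 0.053892 * (-2.920773) = -0.157406
  p = 35/167 = 0.209581; ln(p) = -1.562645; p*ln(p) = 0.209581 * (-1.562645) = -0.327501
  p = 40/167 = 0.239521; ln(p) = -1.429114; p*ln(p) = 0.239521 * (-1.429114) = -0.342303
  p = 11/167 = 0.065868; ln(p) = -2.720103; p*ln(p) = 0.065868 * (-2.720103) = -0.179168
  p = 27/167 = 0.161677; ln(p) = -1.822155; p*ln(p) = 0.161677 * (-1.822155) = -0.294601
  p = 45/167 = 0.269461; ln(p) = -1.311332; p*ln(p) = 0.269461 * (-1.311332) = -0.353353
sum(p*ln(p)) = (-0.157406) + (-0.327501) + (-0.342303) + (-0.179168) + (-0.294601) + (-0.353353) = -1.654332
H' = -(-1.654332) = 1.654332 ≈ 1.6543

1.6543


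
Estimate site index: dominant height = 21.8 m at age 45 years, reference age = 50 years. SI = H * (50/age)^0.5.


50/45 = 1.11111
(1.11111)^0.5 = 1.05409
SI = 21.8 * 1.05409 = 22.9792 ≈ 23.0 m

23.0 m


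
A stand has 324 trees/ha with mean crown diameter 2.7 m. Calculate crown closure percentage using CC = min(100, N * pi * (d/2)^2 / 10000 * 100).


(d/2)^2 = (2.7/2)^2 = 1.35^2 = 1.8225
Crown area = 3.141593 * 1.8225 = 5.72555 m^2
N * area / 10000 * 100 = 324 * 5.72555 / 10000 * 100 = 18.5508
CC = min(100, 18.5508) = 18.5508 ≈ 18.6%

18.6%


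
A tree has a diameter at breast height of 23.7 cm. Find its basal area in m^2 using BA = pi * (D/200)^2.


D/200 = 23.7/200 = 0.1185 m
(D/200)^2 = 0.1185^2 = 0.01404225
BA = 3.141593 * 0.01404225 = 0.0441150 ≈ 0.0441 m^2

0.0441 m^2


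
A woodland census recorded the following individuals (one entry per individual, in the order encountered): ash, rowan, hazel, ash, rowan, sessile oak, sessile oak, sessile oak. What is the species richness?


Total individuals logged = 8
Distinct species (count of individuals): ash (2), rowan (2), hazel (1), sessile oak (3)
Species richness = number of distinct species = 4

4


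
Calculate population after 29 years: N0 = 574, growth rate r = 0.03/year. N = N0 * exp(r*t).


r*t = 0.03 * 29 = 0.87
exp(0.87) = 2.38691
N = 574 * 2.38691 = 1370.09 ≈ 1370

1370


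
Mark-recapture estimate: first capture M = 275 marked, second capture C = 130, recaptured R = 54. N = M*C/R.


N = M * C / R = 275 * 130 / 54 = 35750 / 54 = 662.04 ≈ 662

662 individuals


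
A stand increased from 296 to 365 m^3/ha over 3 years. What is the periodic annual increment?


PAI = (V2 - V1) / period = (365 - 296) / 3 = 69 / 3 = 23.00 m^3/ha/yr

23.00 m^3/ha/yr


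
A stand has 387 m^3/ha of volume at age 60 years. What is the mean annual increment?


MAI = 387 / 60 = 6.45 m^3/ha/yr

6.45 m^3/ha/yr


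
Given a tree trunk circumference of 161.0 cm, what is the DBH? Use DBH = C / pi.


DBH = C / pi = 161.0 / 3.141593 = 51.2479 ≈ 51.25 cm

51.25 cm


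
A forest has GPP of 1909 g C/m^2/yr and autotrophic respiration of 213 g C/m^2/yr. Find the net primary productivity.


NPP = GPP - Ra = 1909 - 213 = 1696 g C/m^2/yr

1696 g C/m^2/yr


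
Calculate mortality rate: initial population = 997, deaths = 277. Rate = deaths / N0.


Mortality rate = 277 / 997 = 0.277834 ≈ 0.2778

0.2778


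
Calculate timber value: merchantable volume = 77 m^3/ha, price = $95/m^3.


Value = 77 * 95 = $7315/ha

$7315/ha


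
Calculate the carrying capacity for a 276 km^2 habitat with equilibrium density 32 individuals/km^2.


K = 32 * 276 = 8832 individuals

8832 individuals


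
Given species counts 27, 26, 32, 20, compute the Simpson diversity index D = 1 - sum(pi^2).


Total N = 27 + 26 + 32 + 20 = 105
Per-species terms:
  p = 27/105 = 0.257143; p^2 = 0.257143^2 = 0.066123
  p = 26/105 = 0.247619; p^2 = 0.247619^2 = 0.061315
  p = 32/105 = 0.304762; p^2 = 0.304762^2 = 0.092880
  p = 20/105 = 0.190476; p^2 = 0.190476^2 = 0.036281
sum(p^2) = 0.066123 + 0.061315 + 0.092880 + 0.036281 = 0.256599
D = 1 - 0.256599 = 0.743401 ≈ 0.7434

0.7434


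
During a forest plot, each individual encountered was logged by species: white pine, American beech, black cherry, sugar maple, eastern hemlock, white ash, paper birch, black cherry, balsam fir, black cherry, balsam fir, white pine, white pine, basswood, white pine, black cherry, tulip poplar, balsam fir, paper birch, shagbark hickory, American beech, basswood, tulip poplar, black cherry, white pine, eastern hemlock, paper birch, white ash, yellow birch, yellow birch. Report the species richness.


Total individuals logged = 30
Distinct species (count of individuals): white pine (5), American beech (2), black cherry (5), sugar maple (1), eastern hemlock (2), white ash (2), paper birch (3), balsam fir (3), basswood (2), tulip poplar (2), shagbark hickory (1), yellow birch (2)
Species richness = number of distinct species = 12

12


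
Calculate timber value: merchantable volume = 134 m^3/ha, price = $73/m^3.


Value = 134 * 73 = $9782/ha

$9782/ha


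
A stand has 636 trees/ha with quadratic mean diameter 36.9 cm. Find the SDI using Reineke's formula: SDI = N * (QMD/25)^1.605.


QMD/25 = 36.9/25 = 1.476
(1.476)^1.605 = exp(1.605 * ln(1.476)) = exp(1.605 * 0.389336) = exp(0.624884) = 1.86803
SDI = 636 * 1.86803 = 1188.07 ≈ 1188

1188


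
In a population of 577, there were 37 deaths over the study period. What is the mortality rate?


Mortality rate = 37 / 577 = 0.064125 ≈ 0.0641

0.0641


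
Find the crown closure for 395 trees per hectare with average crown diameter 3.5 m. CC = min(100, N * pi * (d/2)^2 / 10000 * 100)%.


(d/2)^2 = (3.5/2)^2 = 1.75^2 = 3.0625
Crown area = 3.141593 * 3.0625 = 9.62113 m^2
N * area / 10000 * 100 = 395 * 9.62113 / 10000 * 100 = 38.0035
CC = min(100, 38.0035) = 38.0035 ≈ 38.0%

38.0%


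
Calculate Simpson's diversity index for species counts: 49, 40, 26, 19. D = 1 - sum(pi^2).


Total N = 49 + 40 + 26 + 19 = 134
Per-species terms:
  p = 49/134 = 0.365672; p^2 = 0.365672^2 = 0.133716
  p = 40/134 = 0.298507; p^2 = 0.298507^2 = 0.089106
  p = 26/134 = 0.194030; p^2 = 0.194030^2 = 0.037648
  p = 19/134 = 0.141791; p^2 = 0.141791^2 = 0.020105
sum(p^2) = 0.133716 + 0.089106 + 0.037648 + 0.020105 = 0.280575
D = 1 - 0.280575 = 0.719425 ≈ 0.7194

0.7194


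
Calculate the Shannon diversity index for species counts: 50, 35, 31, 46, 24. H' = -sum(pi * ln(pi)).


Total N = 50 + 35 + 31 + 46 + 24 = 186
Per-species terms:
  p = 50/186 = 0.268817; ln(p) = -1.313724; p*ln(p) = 0.268817 * (-1.313724) = -0.353151
  p = 35/186 = 0.188172; ln(p) = -1.670399; p*ln(p) = 0.188172 * (-1.670399) = -0.314322
  p = 31/186 = 0.166667; ln(p) = -1.791757; p*ln(p) = 0.166667 * (-1.791757) = -0.298627
  p = 46/186 = 0.247312; ln(p) = -1.397105; p*ln(p) = 0.247312 * (-1.397105) = -0.345521
  p = 24/186 = 0.129032; ln(p) = -2.047695; p*ln(p) = 0.129032 * (-2.047695) = -0.264218
sum(p*ln(p)) = (-0.353151) + (-0.314322) + (-0.298627) + (-0.345521) + (-0.264218) = -1.575839
H' = -(-1.575839) = 1.575839 ≈ 1.5758

1.5758


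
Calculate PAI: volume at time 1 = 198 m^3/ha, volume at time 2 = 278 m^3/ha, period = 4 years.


PAI = (V2 - V1) / period = (278 - 198) / 4 = 80 / 4 = 20.00 m^3/ha/yr

20.00 m^3/ha/yr


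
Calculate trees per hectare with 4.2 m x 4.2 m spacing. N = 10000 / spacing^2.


N = 10000 / 4.2^2 = 10000 / 17.64 = 566.893 ≈ 567 trees/ha

567 trees/ha


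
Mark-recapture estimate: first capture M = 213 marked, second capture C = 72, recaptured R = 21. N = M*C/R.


N = M * C / R = 213 * 72 / 21 = 15336 / 21 = 730.29 ≈ 730

730 individuals


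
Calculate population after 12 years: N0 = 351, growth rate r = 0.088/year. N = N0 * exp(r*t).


r*t = 0.088 * 12 = 1.056
exp(1.056) = 2.87485
N = 351 * 2.87485 = 1009.07 ≈ 1009

1009


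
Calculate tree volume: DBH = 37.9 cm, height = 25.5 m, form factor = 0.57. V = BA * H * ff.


(D/200)^2 = (37.9/200)^2 = 0.1895^2 = 0.03591025
BA = 3.141593 * 0.03591025 = 0.112815 m^2
V = 0.112815 * 25.5 * 0.57 = 1.63977 ≈ 1.640 m^3

1.640 m^3


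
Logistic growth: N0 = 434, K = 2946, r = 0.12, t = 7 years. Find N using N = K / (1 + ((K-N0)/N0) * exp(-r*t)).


(K - N0)/N0 = (2946 - 434)/434 = 2512/434 = 5.78802
r*t = 0.12 * 7 = 0.84; exp(-0.84) = 0.431711
5.78802 * 0.431711 = 2.49875
1 + 2.49875 = 3.49875
N = 2946 / 3.49875 = 842.015 ≈ 842

842


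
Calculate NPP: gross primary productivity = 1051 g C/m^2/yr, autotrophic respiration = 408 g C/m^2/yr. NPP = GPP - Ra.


NPP = GPP - Ra = 1051 - 408 = 643 g C/m^2/yr

643 g C/m^2/yr


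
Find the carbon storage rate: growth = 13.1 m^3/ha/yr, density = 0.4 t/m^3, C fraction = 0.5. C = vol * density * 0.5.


C = 13.1 * 0.4 * 0.5 = 2.62 t C/ha/yr

2.62 t C/ha/yr


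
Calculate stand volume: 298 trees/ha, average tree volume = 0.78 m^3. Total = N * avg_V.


V_stand = 298 * 0.78 = 232.44 ≈ 232.4 m^3/ha

232.4 m^3/ha


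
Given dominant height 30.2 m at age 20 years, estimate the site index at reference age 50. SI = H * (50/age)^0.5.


50/20 = 2.50000
(2.50000)^0.5 = 1.58114
SI = 30.2 * 1.58114 = 47.7504 ≈ 47.8 m

47.8 m


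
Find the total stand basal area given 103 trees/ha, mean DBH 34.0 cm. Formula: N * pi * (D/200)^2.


(D/200)^2 = (34.0/200)^2 = 0.17^2 = 0.0289
Individual BA = 3.141593 * 0.0289 = 0.0907920 m^2
Stand BA = 103 * 0.0907920 = 9.35158 ≈ 9.35 m^2/ha

9.35 m^2/ha


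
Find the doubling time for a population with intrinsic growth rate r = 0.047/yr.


td = ln(2) / 0.047 = 0.693147 / 0.047 = 14.7478 ≈ 14.7 years

14.7 years


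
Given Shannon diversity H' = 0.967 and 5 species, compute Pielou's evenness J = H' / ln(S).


ln(5) = 1.60944
J = H' / ln(S) = 0.967 / 1.60944 = 0.600830 ≈ 0.6008

0.6008


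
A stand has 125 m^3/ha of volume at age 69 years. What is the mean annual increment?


MAI = 125 / 69 = 1.8116 ≈ 1.81 m^3/ha/yr

1.81 m^3/ha/yr


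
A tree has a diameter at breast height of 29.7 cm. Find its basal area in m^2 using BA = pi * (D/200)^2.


D/200 = 29.7/200 = 0.1485 m
(D/200)^2 = 0.1485^2 = 0.02205225
BA = 3.141593 * 0.02205225 = 0.0692792 ≈ 0.0693 m^2

0.0693 m^2


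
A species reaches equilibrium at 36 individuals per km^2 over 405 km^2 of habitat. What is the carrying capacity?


K = 36 * 405 = 14580 individuals

14580 individuals


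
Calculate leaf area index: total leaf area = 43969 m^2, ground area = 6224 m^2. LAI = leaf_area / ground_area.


LAI = 43969 / 6224 = 7.0644 ≈ 7.06

7.06


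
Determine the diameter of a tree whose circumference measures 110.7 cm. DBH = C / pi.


DBH = C / pi = 110.7 / 3.141593 = 35.2369 ≈ 35.24 cm

35.24 cm


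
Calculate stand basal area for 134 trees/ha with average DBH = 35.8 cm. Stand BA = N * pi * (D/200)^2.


(D/200)^2 = (35.8/200)^2 = 0.179^2 = 0.032041
Individual BA = 3.141593 * 0.032041 = 0.100660 m^2
Stand BA = 134 * 0.100660 = 13.4884 ≈ 13.49 m^2/ha

13.49 m^2/ha


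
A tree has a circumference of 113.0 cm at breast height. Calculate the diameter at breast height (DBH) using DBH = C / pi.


DBH = C / pi = 113.0 / 3.141593 = 35.9690 ≈ 35.97 cm

35.97 cm


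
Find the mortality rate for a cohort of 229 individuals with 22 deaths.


Mortality rate = 22 / 229 = 0.096070 ≈ 0.0961

0.0961


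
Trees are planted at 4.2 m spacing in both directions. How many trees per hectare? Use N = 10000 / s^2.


N = 10000 / 4.2^2 = 10000 / 17.64 = 566.893 ≈ 567 trees/ha

567 trees/ha


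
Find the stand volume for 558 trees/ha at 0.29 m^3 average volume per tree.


V_stand = 558 * 0.29 = 161.82 ≈ 161.8 m^3/ha

161.8 m^3/ha


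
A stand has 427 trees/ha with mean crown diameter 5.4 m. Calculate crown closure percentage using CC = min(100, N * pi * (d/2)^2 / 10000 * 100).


(d/2)^2 = (5.4/2)^2 = 2.7^2 = 7.29
Crown area = 3.141593 * 7.29 = 22.9022 m^2
N * area / 10000 * 100 = 427 * 22.9022 / 10000 * 100 = 97.7924
CC = min(100, 97.7924) = 97.7924 ≈ 97.8%

97.8%


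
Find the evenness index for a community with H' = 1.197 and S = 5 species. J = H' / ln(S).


ln(5) = 1.60944
J = H' / ln(S) = 1.197 / 1.60944 = 0.743737 ≈ 0.7437

0.7437


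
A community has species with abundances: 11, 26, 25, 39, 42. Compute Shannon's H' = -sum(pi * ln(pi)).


Total N = 11 + 26 + 25 + 39 + 42 = 143
Per-species terms:
  p = 11/143 = 0.076923; ln(p) = -2.564950; p*ln(p) = 0.076923 * (-2.564950) = -0.197304
  p = 26/143 = 0.181818; ln(p) = -1.704749; p*ln(p) = 0.181818 * (-1.704749) = -0.309954
  p = 25/143 = 0.174825; ln(p) = -1.743970; p*ln(p) = 0.174825 * (-1.743970) = -0.304890
  p = 39/143 = 0.272727; ln(p) = -1.299284; p*ln(p) = 0.272727 * (-1.299284) = -0.354350
  p = 42/143 = 0.293706; ln(p) = -1.225176; p*ln(p) = 0.293706 * (-1.225176) = -0.359842
sum(p*ln(p)) = (-0.197304) + (-0.309954) + (-0.304890) + (-0.354350) + (-0.359842) = -1.526340
H' = -(-1.526340) = 1.526340 ≈ 1.5263

1.5263


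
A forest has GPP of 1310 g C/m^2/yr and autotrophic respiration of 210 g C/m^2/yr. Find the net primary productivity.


NPP = GPP - Ra = 1310 - 210 = 1100 g C/m^2/yr

1100 g C/m^2/yr


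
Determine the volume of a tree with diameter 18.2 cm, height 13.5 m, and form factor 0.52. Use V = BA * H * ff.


(D/200)^2 = (18.2/200)^2 = 0.091^2 = 0.008281
BA = 3.141593 * 0.008281 = 0.0260155 m^2
V = 0.0260155 * 13.5 * 0.52 = 0.182629 ≈ 0.183 m^3

0.183 m^3


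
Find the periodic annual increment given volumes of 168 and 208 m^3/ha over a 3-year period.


PAI = (V2 - V1) / period = (208 - 168) / 3 = 40 / 3 = 13.3333 ≈ 13.33 m^3/ha/yr

13.33 m^3/ha/yr


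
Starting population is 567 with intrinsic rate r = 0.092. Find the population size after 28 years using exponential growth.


r*t = 0.092 * 28 = 2.576
exp(2.576) = 13.1445
N = 567 * 13.1445 = 7452.93 ≈ 7453

7453


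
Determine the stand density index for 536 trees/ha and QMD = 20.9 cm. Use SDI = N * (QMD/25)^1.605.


QMD/25 = 20.9/25 = 0.836
(0.836)^1.605 = exp(1.605 * ln(0.836)) = exp(1.605 * (-0.179127)) = exp(-0.287499) = 0.750137
SDI = 536 * 0.750137 = 402.073 ≈ 402

402


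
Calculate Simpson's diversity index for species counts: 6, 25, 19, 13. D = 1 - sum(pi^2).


Total N = 6 + 25 + 19 + 13 = 63
Per-species terms:
  p = 6/63 = 0.095238; p^2 = 0.095238^2 = 0.009070
  p = 25/63 = 0.396825; p^2 = 0.396825^2 = 0.157470
  p = 19/63 = 0.301587; p^2 = 0.301587^2 = 0.090955
  p = 13/63 = 0.206349; p^2 = 0.206349^2 = 0.042580
sum(p^2) = 0.009070 + 0.157470 + 0.090955 + 0.042580 = 0.300075
D = 1 - 0.300075 = 0.699925 ≈ 0.6999

0.6999


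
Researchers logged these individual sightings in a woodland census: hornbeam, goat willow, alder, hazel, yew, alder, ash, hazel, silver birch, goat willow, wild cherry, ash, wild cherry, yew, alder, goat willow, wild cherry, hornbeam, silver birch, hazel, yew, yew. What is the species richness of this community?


Total individuals logged = 22
Distinct species (count of individuals): hornbeam (2), goat willow (3), alder (3), hazel (3), yew (4), ash (2), silver birch (2), wild cherry (3)
Species richness = number of distinct species = 8

8


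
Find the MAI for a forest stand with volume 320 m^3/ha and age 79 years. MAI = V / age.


MAI = 320 / 79 = 4.0506 ≈ 4.05 m^3/ha/yr

4.05 m^3/ha/yr


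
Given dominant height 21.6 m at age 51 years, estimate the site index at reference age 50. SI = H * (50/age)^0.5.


50/51 = 0.980392
(0.980392)^0.5 = 0.990147
SI = 21.6 * 0.990147 = 21.3872 ≈ 21.4 m

21.4 m


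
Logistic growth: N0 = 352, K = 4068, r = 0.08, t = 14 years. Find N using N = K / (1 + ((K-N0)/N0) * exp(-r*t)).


(K - N0)/N0 = (4068 - 352)/352 = 3716/352 = 10.5568
r*t = 0.08 * 14 = 1.12; exp(-1.12) = 0.326280
10.5568 * 0.326280 = 3.44447
1 + 3.44447 = 4.44447
N = 4068 / 4.44447 = 915.295 ≈ 915

915


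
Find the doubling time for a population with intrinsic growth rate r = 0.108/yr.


td = ln(2) / 0.108 = 0.693147 / 0.108 = 6.41803 ≈ 6.4 years

6.4 years


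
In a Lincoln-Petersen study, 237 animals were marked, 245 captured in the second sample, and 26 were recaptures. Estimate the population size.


N = M * C / R = 237 * 245 / 26 = 58065 / 26 = 2233.27 ≈ 2233

2233 individuals


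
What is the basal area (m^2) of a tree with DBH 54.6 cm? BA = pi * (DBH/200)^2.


D/200 = 54.6/200 = 0.273 m
(D/200)^2 = 0.273^2 = 0.074529
BA = 3.141593 * 0.074529 = 0.234140 ≈ 0.2341 m^2

0.2341 m^2


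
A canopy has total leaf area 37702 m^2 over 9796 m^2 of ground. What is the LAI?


LAI = 37702 / 9796 = 3.8487 ≈ 3.85

3.85


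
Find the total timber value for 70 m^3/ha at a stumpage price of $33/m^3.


Value = 70 * 33 = $2310/ha

$2310/ha


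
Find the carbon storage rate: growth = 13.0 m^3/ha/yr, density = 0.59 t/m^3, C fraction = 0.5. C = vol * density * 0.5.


C = 13.0 * 0.59 * 0.5 = 3.835 ≈ 3.84 t C/ha/yr

3.84 t C/ha/yr


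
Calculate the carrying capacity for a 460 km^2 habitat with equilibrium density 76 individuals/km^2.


K = 76 * 460 = 34960 individuals

34960 individuals


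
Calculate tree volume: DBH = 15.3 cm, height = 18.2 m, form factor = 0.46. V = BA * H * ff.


(D/200)^2 = (15.3/200)^2 = 0.0765^2 = 0.00585225
BA = 3.141593 * 0.00585225 = 0.0183854 m^2
V = 0.0183854 * 18.2 * 0.46 = 0.153923 ≈ 0.154 m^3

0.154 m^3


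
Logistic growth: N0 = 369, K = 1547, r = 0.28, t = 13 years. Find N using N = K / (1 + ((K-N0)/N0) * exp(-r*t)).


(K - N0)/N0 = (1547 - 369)/369 = 1178/369 = 3.19241
r*t = 0.28 * 13 = 3.64; exp(-3.64) = 0.0262523
3.19241 * 0.0262523 = 0.0838081
1 + 0.0838081 = 1.08381
N = 1547 / 1.08381 = 1427.37 ≈ 1427

1427


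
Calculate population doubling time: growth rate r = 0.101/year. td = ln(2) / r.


td = ln(2) / 0.101 = 0.693147 / 0.101 = 6.86284 ≈ 6.9 years

6.9 years


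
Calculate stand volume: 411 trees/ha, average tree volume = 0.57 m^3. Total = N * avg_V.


V_stand = 411 * 0.57 = 234.27 ≈ 234.3 m^3/ha

234.3 m^3/ha


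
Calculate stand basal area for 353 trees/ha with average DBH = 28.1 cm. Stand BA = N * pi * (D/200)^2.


(D/200)^2 = (28.1/200)^2 = 0.1405^2 = 0.01974025
Individual BA = 3.141593 * 0.01974025 = 0.0620158 m^2
Stand BA = 353 * 0.0620158 = 21.8916 ≈ 21.89 m^2/ha

21.89 m^2/ha


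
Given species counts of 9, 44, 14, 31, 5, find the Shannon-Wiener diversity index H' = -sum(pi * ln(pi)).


Total N = 9 + 44 + 14 + 31 + 5 = 103
Per-species terms:
  p = 9/103 = 0.087379; ln(p) = -2.437500; p*ln(p) = 0.087379 * (-2.437500) = -0.212986
  p = 44/103 = 0.427184; ln(p) = -0.850540; p*ln(p) = 0.427184 * (-0.850540) = -0.363337
  p = 14/103 = 0.135922; ln(p) = -1.995674; p*ln(p) = 0.135922 * (-1.995674) = -0.271256
  p = 31/103 = 0.300971; ln(p) = -1.200741; p*ln(p) = 0.300971 * (-1.200741) = -0.361388
  p = 5/103 = 0.048544; ln(p) = -3.025285; p*ln(p) = 0.048544 * (-3.025285) = -0.146859
sum(p*ln(p)) = (-0.212986) + (-0.363337) + (-0.271256) + (-0.361388) + (-0.146859) = -1.355826
H' = -(-1.355826) = 1.355826 ≈ 1.3558

1.3558


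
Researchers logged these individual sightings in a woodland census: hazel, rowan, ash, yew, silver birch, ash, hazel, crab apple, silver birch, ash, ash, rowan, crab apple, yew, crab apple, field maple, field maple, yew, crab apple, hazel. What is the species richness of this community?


Total individuals logged = 20
Distinct species (count of individuals): hazel (3), rowan (2), ash (4), yew (3), silver birch (2), crab apple (4), field maple (2)
Species richness = number of distinct species = 7

7


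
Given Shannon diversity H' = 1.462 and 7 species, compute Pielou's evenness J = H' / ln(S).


ln(7) = 1.94591
J = H' / ln(S) = 1.462 / 1.94591 = 0.751319 ≈ 0.7513

0.7513


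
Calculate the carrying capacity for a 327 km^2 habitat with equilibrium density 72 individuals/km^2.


K = 72 * 327 = 23544 individuals

23544 individuals


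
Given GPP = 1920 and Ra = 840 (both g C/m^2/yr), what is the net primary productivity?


NPP = GPP - Ra = 1920 - 840 = 1080 g C/m^2/yr

1080 g C/m^2/yr


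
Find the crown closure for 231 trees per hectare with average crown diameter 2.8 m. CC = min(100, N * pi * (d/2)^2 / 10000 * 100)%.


(d/2)^2 = (2.8/2)^2 = 1.4^2 = 1.96
Crown area = 3.141593 * 1.96 = 6.15752 m^2
N * area / 10000 * 100 = 231 * 6.15752 / 10000 * 100 = 14.2239
CC = min(100, 14.2239) = 14.2239 ≈ 14.2%

14.2%


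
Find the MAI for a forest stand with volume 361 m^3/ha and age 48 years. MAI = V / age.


MAI = 361 / 48 = 7.5208 ≈ 7.52 m^3/ha/yr

7.52 m^3/ha/yr


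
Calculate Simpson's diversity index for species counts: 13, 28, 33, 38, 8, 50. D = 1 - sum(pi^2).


Total N = 13 + 28 + 33 + 38 + 8 + 50 = 170
Per-species terms:
  p = 13/170 = 0.076471; p^2 = 0.076471^2 = 0.005848
  p = 28/170 = 0.164706; p^2 = 0.164706^2 = 0.027128
  p = 33/170 = 0.194118; p^2 = 0.194118^2 = 0.037682
  p = 38/170 = 0.223529; p^2 = 0.223529^2 = 0.049965
  p = 8/170 = 0.047059; p^2 = 0.047059^2 = 0.002215
  p = 50/170 = 0.294118; p^2 = 0.294118^2 = 0.086505
sum(p^2) = 0.005848 + 0.027128 + 0.037682 + 0.049965 + 0.002215 + 0.086505 = 0.209343
D = 1 - 0.209343 = 0.790657 ≈ 0.7907

0.7907


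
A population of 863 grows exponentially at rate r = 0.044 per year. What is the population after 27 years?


r*t = 0.044 * 27 = 1.188
exp(1.188) = 3.28051
N = 863 * 3.28051 = 2831.08 ≈ 2831

2831


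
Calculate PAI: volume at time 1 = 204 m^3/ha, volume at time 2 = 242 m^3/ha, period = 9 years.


PAI = (V2 - V1) / period = (242 - 204) / 9 = 38 / 9 = 4.2222 ≈ 4.22 m^3/ha/yr

4.22 m^3/ha/yr


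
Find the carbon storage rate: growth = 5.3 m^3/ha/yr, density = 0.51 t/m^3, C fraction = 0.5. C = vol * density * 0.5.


C = 5.3 * 0.51 * 0.5 = 1.3515 ≈ 1.35 t C/ha/yr

1.35 t C/ha/yr


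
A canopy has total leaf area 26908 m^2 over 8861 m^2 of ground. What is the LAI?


LAI = 26908 / 8861 = 3.0367 ≈ 3.04

3.04


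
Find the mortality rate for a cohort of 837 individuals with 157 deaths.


Mortality rate = 157 / 837 = 0.187575 ≈ 0.1876

0.1876


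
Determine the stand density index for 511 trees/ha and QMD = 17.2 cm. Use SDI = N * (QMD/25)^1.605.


QMD/25 = 17.2/25 = 0.688
(0.688)^1.605 = exp(1.605 * ln(0.688)) = exp(1.605 * (-0.373966)) = exp(-0.600215) = 0.548694
SDI = 511 * 0.548694 = 280.383 ≈ 280

280


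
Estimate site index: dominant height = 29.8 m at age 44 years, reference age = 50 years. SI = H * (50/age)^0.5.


50/44 = 1.13636
(1.13636)^0.5 = 1.06600
SI = 29.8 * 1.06600 = 31.7668 ≈ 31.8 m

31.8 m


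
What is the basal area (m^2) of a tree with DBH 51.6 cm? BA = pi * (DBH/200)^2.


D/200 = 51.6/200 = 0.258 m
(D/200)^2 = 0.258^2 = 0.066564
BA = 3.141593 * 0.066564 = 0.209117 ≈ 0.2091 m^2

0.2091 m^2


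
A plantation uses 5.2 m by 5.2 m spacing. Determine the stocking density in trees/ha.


N = 10000 / 5.2^2 = 10000 / 27.04 = 369.822 ≈ 370 trees/ha

370 trees/ha


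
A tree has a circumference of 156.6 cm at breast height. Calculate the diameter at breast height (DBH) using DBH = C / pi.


DBH = C / pi = 156.6 / 3.141593 = 49.8473 ≈ 49.85 cm

49.85 cm


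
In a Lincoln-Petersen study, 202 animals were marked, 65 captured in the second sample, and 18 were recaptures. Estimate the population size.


N = M * C / R = 202 * 65 / 18 = 13130 / 18 = 729.44 ≈ 729

729 individuals


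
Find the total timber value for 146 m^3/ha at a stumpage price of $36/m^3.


Value = 146 * 36 = $5256/ha

$5256/ha


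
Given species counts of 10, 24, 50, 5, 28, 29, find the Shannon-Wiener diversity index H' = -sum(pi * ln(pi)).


Total N = 10 + 24 + 50 + 5 + 28 + 29 = 146
Per-species terms:
  p = 10/146 = 0.068493; ln(p) = -2.681024; p*ln(p) = 0.068493 * (-2.681024) = -0.183631
  p = 24/146 = 0.164384; ln(p) = -1.805550; p*ln(p) = 0.164384 * (-1.805550) = -0.296804
  p = 50/146 = 0.342466; ln(p) = -1.071583; p*ln(p) = 0.342466 * (-1.071583) = -0.366981
  p = 5/146 = 0.034247; ln(p) = -3.374156; p*ln(p) = 0.034247 * (-3.374156) = -0.115555
  p = 28/146 = 0.191781; ln(p) = -1.651401; p*ln(p) = 0.191781 * (-1.651401) = -0.316707
  p = 29/146 = 0.198630; ln(p) = -1.616311; p*ln(p) = 0.198630 * (-1.616311) = -0.321048
sum(p*ln(p)) = (-0.183631) + (-0.296804) + (-0.366981) + (-0.115555) + (-0.316707) + (-0.321048) = -1.600726
H' = -(-1.600726) = 1.600726 ≈ 1.6007

1.6007
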